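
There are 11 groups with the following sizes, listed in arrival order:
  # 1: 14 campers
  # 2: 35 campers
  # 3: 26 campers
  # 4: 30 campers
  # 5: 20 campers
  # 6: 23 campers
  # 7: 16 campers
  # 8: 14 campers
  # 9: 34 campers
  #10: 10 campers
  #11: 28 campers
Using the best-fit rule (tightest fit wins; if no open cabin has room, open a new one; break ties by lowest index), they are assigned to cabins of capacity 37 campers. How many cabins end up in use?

8

  14 → cabin 1 (new)  [load 14/37]
  35 → cabin 2 (new)  [load 35/37]
  26 → cabin 3 (new)  [load 26/37]
  30 → cabin 4 (new)  [load 30/37]
  20 → cabin 1  [load 34/37]
  23 → cabin 5 (new)  [load 23/37]
  16 → cabin 6 (new)  [load 16/37]
  14 → cabin 5  [load 37/37]
  34 → cabin 7 (new)  [load 34/37]
  10 → cabin 3  [load 36/37]
  28 → cabin 8 (new)  [load 28/37]
8 cabins opened.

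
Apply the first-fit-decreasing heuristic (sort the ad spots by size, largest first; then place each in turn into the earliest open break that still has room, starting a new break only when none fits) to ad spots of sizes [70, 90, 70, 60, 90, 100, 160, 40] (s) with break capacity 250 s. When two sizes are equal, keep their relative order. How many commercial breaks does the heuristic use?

3

Sorted descending: 160, 100, 90, 90, 70, 70, 60, 40.
  160 → break 1 (new)  [load 160/250]
  100 → break 2 (new)  [load 100/250]
  90 → break 1  [load 250/250]
  90 → break 2  [load 190/250]
  70 → break 3 (new)  [load 70/250]
  70 → break 3  [load 140/250]
  60 → break 2  [load 250/250]
  40 → break 3  [load 180/250]
3 commercial breaks opened.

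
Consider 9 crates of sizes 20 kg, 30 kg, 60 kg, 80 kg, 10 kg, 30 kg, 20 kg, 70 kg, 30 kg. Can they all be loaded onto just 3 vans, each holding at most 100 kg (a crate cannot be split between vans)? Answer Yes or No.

Total = 350 kg; ⌈350/100⌉ = 4.
At least 4 vans are required, but only 3 are allowed.

No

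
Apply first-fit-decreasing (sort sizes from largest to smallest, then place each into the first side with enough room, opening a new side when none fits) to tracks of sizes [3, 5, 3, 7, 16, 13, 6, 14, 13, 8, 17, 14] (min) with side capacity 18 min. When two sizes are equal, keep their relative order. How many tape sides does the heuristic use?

8

Sorted descending: 17, 16, 14, 14, 13, 13, 8, 7, 6, 5, 3, 3.
  17 → side 1 (new)  [load 17/18]
  16 → side 2 (new)  [load 16/18]
  14 → side 3 (new)  [load 14/18]
  14 → side 4 (new)  [load 14/18]
  13 → side 5 (new)  [load 13/18]
  13 → side 6 (new)  [load 13/18]
  8 → side 7 (new)  [load 8/18]
  7 → side 7  [load 15/18]
  6 → side 8 (new)  [load 6/18]
  5 → side 5  [load 18/18]
  3 → side 3  [load 17/18]
  3 → side 4  [load 17/18]
8 tape sides opened.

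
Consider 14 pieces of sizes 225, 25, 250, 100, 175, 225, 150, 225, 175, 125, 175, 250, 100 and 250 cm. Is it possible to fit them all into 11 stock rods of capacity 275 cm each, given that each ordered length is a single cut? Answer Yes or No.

Yes

A valid assignment using 10 stock rods:
  stock rod 1: 250 + 25 = 275
  stock rod 2: 250 = 250
  stock rod 3: 250 = 250
  stock rod 4: 225 = 225
  stock rod 5: 225 = 225
  stock rod 6: 225 = 225
  stock rod 7: 175 + 100 = 275
  stock rod 8: 175 + 100 = 275
  stock rod 9: 175 = 175
  stock rod 10: 150 + 125 = 275
That uses only 10 ≤ 11, so 11 stock rods are enough.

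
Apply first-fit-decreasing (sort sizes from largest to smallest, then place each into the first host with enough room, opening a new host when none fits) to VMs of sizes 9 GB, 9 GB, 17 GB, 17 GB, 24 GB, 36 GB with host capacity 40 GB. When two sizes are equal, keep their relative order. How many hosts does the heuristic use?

4

Sorted descending: 36, 24, 17, 17, 9, 9.
  36 → host 1 (new)  [load 36/40]
  24 → host 2 (new)  [load 24/40]
  17 → host 3 (new)  [load 17/40]
  17 → host 3  [load 34/40]
  9 → host 2  [load 33/40]
  9 → host 4 (new)  [load 9/40]
4 hosts opened.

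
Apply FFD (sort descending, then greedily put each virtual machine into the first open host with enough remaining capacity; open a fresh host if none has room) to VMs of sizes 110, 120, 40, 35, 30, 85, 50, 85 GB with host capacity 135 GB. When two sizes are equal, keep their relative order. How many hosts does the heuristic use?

Sorted descending: 120, 110, 85, 85, 50, 40, 35, 30.
  120 → host 1 (new)  [load 120/135]
  110 → host 2 (new)  [load 110/135]
  85 → host 3 (new)  [load 85/135]
  85 → host 4 (new)  [load 85/135]
  50 → host 3  [load 135/135]
  40 → host 4  [load 125/135]
  35 → host 5 (new)  [load 35/135]
  30 → host 5  [load 65/135]
5 hosts opened.

5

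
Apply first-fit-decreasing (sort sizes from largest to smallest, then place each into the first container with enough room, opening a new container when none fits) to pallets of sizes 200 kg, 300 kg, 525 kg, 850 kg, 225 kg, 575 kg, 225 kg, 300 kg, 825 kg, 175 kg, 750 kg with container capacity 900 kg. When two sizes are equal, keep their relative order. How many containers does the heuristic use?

6

Sorted descending: 850, 825, 750, 575, 525, 300, 300, 225, 225, 200, 175.
  850 → container 1 (new)  [load 850/900]
  825 → container 2 (new)  [load 825/900]
  750 → container 3 (new)  [load 750/900]
  575 → container 4 (new)  [load 575/900]
  525 → container 5 (new)  [load 525/900]
  300 → container 4  [load 875/900]
  300 → container 5  [load 825/900]
  225 → container 6 (new)  [load 225/900]
  225 → container 6  [load 450/900]
  200 → container 6  [load 650/900]
  175 → container 6  [load 825/900]
6 containers opened.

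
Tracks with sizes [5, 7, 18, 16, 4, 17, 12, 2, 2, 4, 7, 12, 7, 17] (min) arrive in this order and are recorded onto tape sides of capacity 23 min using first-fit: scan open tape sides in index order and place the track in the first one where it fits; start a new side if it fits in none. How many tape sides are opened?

7

  5 → side 1 (new)  [load 5/23]
  7 → side 1  [load 12/23]
  18 → side 2 (new)  [load 18/23]
  16 → side 3 (new)  [load 16/23]
  4 → side 1  [load 16/23]
  17 → side 4 (new)  [load 17/23]
  12 → side 5 (new)  [load 12/23]
  2 → side 1  [load 18/23]
  2 → side 1  [load 20/23]
  4 → side 2  [load 22/23]
  7 → side 3  [load 23/23]
  12 → side 6 (new)  [load 12/23]
  7 → side 5  [load 19/23]
  17 → side 7 (new)  [load 17/23]
7 tape sides opened.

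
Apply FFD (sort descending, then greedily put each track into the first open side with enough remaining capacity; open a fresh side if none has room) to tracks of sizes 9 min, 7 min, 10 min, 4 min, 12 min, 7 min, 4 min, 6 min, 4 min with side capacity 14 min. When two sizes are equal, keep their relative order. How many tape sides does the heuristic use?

Sorted descending: 12, 10, 9, 7, 7, 6, 4, 4, 4.
  12 → side 1 (new)  [load 12/14]
  10 → side 2 (new)  [load 10/14]
  9 → side 3 (new)  [load 9/14]
  7 → side 4 (new)  [load 7/14]
  7 → side 4  [load 14/14]
  6 → side 5 (new)  [load 6/14]
  4 → side 2  [load 14/14]
  4 → side 3  [load 13/14]
  4 → side 5  [load 10/14]
5 tape sides opened.

5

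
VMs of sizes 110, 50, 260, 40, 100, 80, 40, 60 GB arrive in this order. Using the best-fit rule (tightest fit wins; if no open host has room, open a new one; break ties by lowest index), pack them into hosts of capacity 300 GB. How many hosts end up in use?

3

  110 → host 1 (new)  [load 110/300]
  50 → host 1  [load 160/300]
  260 → host 2 (new)  [load 260/300]
  40 → host 2  [load 300/300]
  100 → host 1  [load 260/300]
  80 → host 3 (new)  [load 80/300]
  40 → host 1  [load 300/300]
  60 → host 3  [load 140/300]
3 hosts opened.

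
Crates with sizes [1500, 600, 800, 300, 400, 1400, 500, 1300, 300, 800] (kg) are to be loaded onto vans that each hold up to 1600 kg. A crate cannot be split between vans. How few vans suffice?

Total = 1500 + 1400 + 1300 + 800 + 800 + 600 + 500 + 400 + 300 + 300 = 7900 kg.
Lower bound: ⌈7900/1600⌉ = 5 vans.
A packing using 6 vans:
  van 1: 1500 = 1500
  van 2: 1400 = 1400
  van 3: 1300 + 300 = 1600
  van 4: 800 + 800 = 1600
  van 5: 600 + 500 + 400 = 1500
  van 6: 300 = 300
No arrangement into 5 vans stays within capacity, so 6 is optimal.

6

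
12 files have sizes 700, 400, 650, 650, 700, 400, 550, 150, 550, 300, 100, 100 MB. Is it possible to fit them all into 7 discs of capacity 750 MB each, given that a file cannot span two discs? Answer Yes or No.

Total = 5250 MB; ⌈5250/750⌉ = 7.
8 files each exceed half the capacity and cannot share a disc, forcing at least 8 discs.
At least 8 discs are required, but only 7 are allowed.

No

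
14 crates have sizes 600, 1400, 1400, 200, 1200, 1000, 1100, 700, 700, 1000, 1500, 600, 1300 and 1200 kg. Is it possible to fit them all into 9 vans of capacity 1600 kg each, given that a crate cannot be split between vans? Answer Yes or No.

No

Total = 13900 kg; ⌈13900/1600⌉ = 9.
The bound of 9 does not rule out 9, but exhaustive search shows no assignment into 9 vans of capacity 1600 kg exists — the minimum is 10.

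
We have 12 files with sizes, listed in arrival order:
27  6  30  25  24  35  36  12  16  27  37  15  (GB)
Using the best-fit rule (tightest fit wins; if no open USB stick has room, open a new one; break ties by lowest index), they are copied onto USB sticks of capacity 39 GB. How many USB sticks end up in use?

9

  27 → USB stick 1 (new)  [load 27/39]
  6 → USB stick 1  [load 33/39]
  30 → USB stick 2 (new)  [load 30/39]
  25 → USB stick 3 (new)  [load 25/39]
  24 → USB stick 4 (new)  [load 24/39]
  35 → USB stick 5 (new)  [load 35/39]
  36 → USB stick 6 (new)  [load 36/39]
  12 → USB stick 3  [load 37/39]
  16 → USB stick 7 (new)  [load 16/39]
  27 → USB stick 8 (new)  [load 27/39]
  37 → USB stick 9 (new)  [load 37/39]
  15 → USB stick 4  [load 39/39]
9 USB sticks opened.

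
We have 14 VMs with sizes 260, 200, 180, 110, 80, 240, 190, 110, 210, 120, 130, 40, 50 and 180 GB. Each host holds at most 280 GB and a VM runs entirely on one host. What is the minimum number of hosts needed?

9

Total = 260 + 240 + 210 + 200 + 190 + 180 + 180 + 130 + 120 + 110 + 110 + 80 + 50 + 40 = 2100 GB.
Lower bound: ⌈2100/280⌉ = 8 hosts.
A packing using 9 hosts:
  host 1: 260 = 260
  host 2: 240 + 40 = 280
  host 3: 210 + 50 = 260
  host 4: 200 + 80 = 280
  host 5: 190 = 190
  host 6: 180 = 180
  host 7: 180 = 180
  host 8: 130 + 120 = 250
  host 9: 110 + 110 = 220
No arrangement into 8 hosts stays within capacity, so 9 is optimal.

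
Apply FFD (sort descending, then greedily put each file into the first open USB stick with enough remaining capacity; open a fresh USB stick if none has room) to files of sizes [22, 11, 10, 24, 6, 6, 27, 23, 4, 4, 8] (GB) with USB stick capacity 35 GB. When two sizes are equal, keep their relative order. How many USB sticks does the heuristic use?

Sorted descending: 27, 24, 23, 22, 11, 10, 8, 6, 6, 4, 4.
  27 → USB stick 1 (new)  [load 27/35]
  24 → USB stick 2 (new)  [load 24/35]
  23 → USB stick 3 (new)  [load 23/35]
  22 → USB stick 4 (new)  [load 22/35]
  11 → USB stick 2  [load 35/35]
  10 → USB stick 3  [load 33/35]
  8 → USB stick 1  [load 35/35]
  6 → USB stick 4  [load 28/35]
  6 → USB stick 4  [load 34/35]
  4 → USB stick 5 (new)  [load 4/35]
  4 → USB stick 5  [load 8/35]
5 USB sticks opened.

5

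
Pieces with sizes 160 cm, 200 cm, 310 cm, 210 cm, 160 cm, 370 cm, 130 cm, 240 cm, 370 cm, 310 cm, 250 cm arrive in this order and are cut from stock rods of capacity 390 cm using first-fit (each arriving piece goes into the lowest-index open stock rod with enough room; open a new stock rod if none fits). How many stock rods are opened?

  160 → stock rod 1 (new)  [load 160/390]
  200 → stock rod 1  [load 360/390]
  310 → stock rod 2 (new)  [load 310/390]
  210 → stock rod 3 (new)  [load 210/390]
  160 → stock rod 3  [load 370/390]
  370 → stock rod 4 (new)  [load 370/390]
  130 → stock rod 5 (new)  [load 130/390]
  240 → stock rod 5  [load 370/390]
  370 → stock rod 6 (new)  [load 370/390]
  310 → stock rod 7 (new)  [load 310/390]
  250 → stock rod 8 (new)  [load 250/390]
8 stock rods opened.

8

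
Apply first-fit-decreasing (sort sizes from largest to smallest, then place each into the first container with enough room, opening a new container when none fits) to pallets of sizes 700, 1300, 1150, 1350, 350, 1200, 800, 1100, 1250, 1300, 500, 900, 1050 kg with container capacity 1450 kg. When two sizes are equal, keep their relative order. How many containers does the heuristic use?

Sorted descending: 1350, 1300, 1300, 1250, 1200, 1150, 1100, 1050, 900, 800, 700, 500, 350.
  1350 → container 1 (new)  [load 1350/1450]
  1300 → container 2 (new)  [load 1300/1450]
  1300 → container 3 (new)  [load 1300/1450]
  1250 → container 4 (new)  [load 1250/1450]
  1200 → container 5 (new)  [load 1200/1450]
  1150 → container 6 (new)  [load 1150/1450]
  1100 → container 7 (new)  [load 1100/1450]
  1050 → container 8 (new)  [load 1050/1450]
  900 → container 9 (new)  [load 900/1450]
  800 → container 10 (new)  [load 800/1450]
  700 → container 11 (new)  [load 700/1450]
  500 → container 9  [load 1400/1450]
  350 → container 7  [load 1450/1450]
11 containers opened.

11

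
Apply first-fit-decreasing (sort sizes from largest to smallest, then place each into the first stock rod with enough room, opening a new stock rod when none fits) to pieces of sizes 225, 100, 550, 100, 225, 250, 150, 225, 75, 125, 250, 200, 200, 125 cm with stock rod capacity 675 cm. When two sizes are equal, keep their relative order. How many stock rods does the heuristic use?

Sorted descending: 550, 250, 250, 225, 225, 225, 200, 200, 150, 125, 125, 100, 100, 75.
  550 → stock rod 1 (new)  [load 550/675]
  250 → stock rod 2 (new)  [load 250/675]
  250 → stock rod 2  [load 500/675]
  225 → stock rod 3 (new)  [load 225/675]
  225 → stock rod 3  [load 450/675]
  225 → stock rod 3  [load 675/675]
  200 → stock rod 4 (new)  [load 200/675]
  200 → stock rod 4  [load 400/675]
  150 → stock rod 2  [load 650/675]
  125 → stock rod 1  [load 675/675]
  125 → stock rod 4  [load 525/675]
  100 → stock rod 4  [load 625/675]
  100 → stock rod 5 (new)  [load 100/675]
  75 → stock rod 5  [load 175/675]
5 stock rods opened.

5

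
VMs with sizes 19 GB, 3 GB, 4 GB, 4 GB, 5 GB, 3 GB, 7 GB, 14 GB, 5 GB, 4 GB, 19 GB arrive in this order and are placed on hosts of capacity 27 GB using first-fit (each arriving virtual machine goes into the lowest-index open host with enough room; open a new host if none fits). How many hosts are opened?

4

  19 → host 1 (new)  [load 19/27]
  3 → host 1  [load 22/27]
  4 → host 1  [load 26/27]
  4 → host 2 (new)  [load 4/27]
  5 → host 2  [load 9/27]
  3 → host 2  [load 12/27]
  7 → host 2  [load 19/27]
  14 → host 3 (new)  [load 14/27]
  5 → host 2  [load 24/27]
  4 → host 3  [load 18/27]
  19 → host 4 (new)  [load 19/27]
4 hosts opened.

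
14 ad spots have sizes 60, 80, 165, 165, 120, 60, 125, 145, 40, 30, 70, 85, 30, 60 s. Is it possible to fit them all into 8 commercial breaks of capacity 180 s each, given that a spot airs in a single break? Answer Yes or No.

Yes

A valid assignment using 8 commercial breaks:
  break 1: 165 = 165
  break 2: 165 = 165
  break 3: 145 + 30 = 175
  break 4: 125 + 40 = 165
  break 5: 120 + 60 = 180
  break 6: 85 + 80 = 165
  break 7: 70 + 60 + 30 = 160
  break 8: 60 = 60
Every load is within 180 s, so 8 commercial breaks suffice.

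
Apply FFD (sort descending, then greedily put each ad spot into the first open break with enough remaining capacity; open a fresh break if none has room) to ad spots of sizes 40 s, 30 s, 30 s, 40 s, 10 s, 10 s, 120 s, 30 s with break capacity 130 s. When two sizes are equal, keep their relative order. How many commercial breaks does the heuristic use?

3

Sorted descending: 120, 40, 40, 30, 30, 30, 10, 10.
  120 → break 1 (new)  [load 120/130]
  40 → break 2 (new)  [load 40/130]
  40 → break 2  [load 80/130]
  30 → break 2  [load 110/130]
  30 → break 3 (new)  [load 30/130]
  30 → break 3  [load 60/130]
  10 → break 1  [load 130/130]
  10 → break 2  [load 120/130]
3 commercial breaks opened.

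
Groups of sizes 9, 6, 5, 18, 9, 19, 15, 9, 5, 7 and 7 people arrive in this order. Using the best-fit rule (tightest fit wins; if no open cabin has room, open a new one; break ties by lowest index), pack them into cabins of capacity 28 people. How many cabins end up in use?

  9 → cabin 1 (new)  [load 9/28]
  6 → cabin 1  [load 15/28]
  5 → cabin 1  [load 20/28]
  18 → cabin 2 (new)  [load 18/28]
  9 → cabin 2  [load 27/28]
  19 → cabin 3 (new)  [load 19/28]
  15 → cabin 4 (new)  [load 15/28]
  9 → cabin 3  [load 28/28]
  5 → cabin 1  [load 25/28]
  7 → cabin 4  [load 22/28]
  7 → cabin 5 (new)  [load 7/28]
5 cabins opened.

5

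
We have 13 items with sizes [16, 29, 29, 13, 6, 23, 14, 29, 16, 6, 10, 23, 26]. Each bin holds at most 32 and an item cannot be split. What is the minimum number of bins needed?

Total = 29 + 29 + 29 + 26 + 23 + 23 + 16 + 16 + 14 + 13 + 10 + 6 + 6 = 240.
Lower bound: ⌈240/32⌉ = 8 bins.
A packing using 9 bins:
  bin 1: 29 = 29
  bin 2: 29 = 29
  bin 3: 29 = 29
  bin 4: 26 + 6 = 32
  bin 5: 23 + 6 = 29
  bin 6: 23 = 23
  bin 7: 16 + 16 = 32
  bin 8: 14 + 13 = 27
  bin 9: 10 = 10
No arrangement into 8 bins stays within capacity, so 9 is optimal.

9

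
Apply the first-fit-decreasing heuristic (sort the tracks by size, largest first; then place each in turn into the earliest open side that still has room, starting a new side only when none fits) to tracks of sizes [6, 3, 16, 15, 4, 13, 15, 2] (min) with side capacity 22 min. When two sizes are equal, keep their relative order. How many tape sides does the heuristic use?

Sorted descending: 16, 15, 15, 13, 6, 4, 3, 2.
  16 → side 1 (new)  [load 16/22]
  15 → side 2 (new)  [load 15/22]
  15 → side 3 (new)  [load 15/22]
  13 → side 4 (new)  [load 13/22]
  6 → side 1  [load 22/22]
  4 → side 2  [load 19/22]
  3 → side 2  [load 22/22]
  2 → side 3  [load 17/22]
4 tape sides opened.

4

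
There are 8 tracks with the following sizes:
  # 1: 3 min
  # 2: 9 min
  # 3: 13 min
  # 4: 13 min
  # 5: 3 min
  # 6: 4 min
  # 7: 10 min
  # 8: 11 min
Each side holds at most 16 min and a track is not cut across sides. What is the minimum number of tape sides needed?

Total = 13 + 13 + 11 + 10 + 9 + 4 + 3 + 3 = 66 min.
Lower bound: ⌈66/16⌉ = 5 tape sides.
A packing using 5 tape sides:
  side 1: 13 + 3 = 16
  side 2: 13 + 3 = 16
  side 3: 11 + 4 = 15
  side 4: 10 = 10
  side 5: 9 = 9
This matches the lower bound, so 5 is optimal.

5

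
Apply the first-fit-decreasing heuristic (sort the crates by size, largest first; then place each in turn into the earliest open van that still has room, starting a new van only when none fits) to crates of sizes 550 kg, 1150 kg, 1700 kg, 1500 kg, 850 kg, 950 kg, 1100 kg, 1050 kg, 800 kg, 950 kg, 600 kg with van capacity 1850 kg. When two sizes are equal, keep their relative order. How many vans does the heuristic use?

7

Sorted descending: 1700, 1500, 1150, 1100, 1050, 950, 950, 850, 800, 600, 550.
  1700 → van 1 (new)  [load 1700/1850]
  1500 → van 2 (new)  [load 1500/1850]
  1150 → van 3 (new)  [load 1150/1850]
  1100 → van 4 (new)  [load 1100/1850]
  1050 → van 5 (new)  [load 1050/1850]
  950 → van 6 (new)  [load 950/1850]
  950 → van 7 (new)  [load 950/1850]
  850 → van 6  [load 1800/1850]
  800 → van 5  [load 1850/1850]
  600 → van 3  [load 1750/1850]
  550 → van 4  [load 1650/1850]
7 vans opened.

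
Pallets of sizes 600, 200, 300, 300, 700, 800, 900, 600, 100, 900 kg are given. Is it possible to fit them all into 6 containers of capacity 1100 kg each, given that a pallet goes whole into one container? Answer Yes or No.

A valid assignment using 6 containers:
  container 1: 900 + 200 = 1100
  container 2: 900 + 100 = 1000
  container 3: 800 + 300 = 1100
  container 4: 700 + 300 = 1000
  container 5: 600 = 600
  container 6: 600 = 600
Every load is within 1100 kg, so 6 containers suffice.

Yes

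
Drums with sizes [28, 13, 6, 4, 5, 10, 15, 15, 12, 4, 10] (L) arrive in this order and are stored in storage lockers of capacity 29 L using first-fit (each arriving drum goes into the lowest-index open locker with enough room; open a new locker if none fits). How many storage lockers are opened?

5

  28 → locker 1 (new)  [load 28/29]
  13 → locker 2 (new)  [load 13/29]
  6 → locker 2  [load 19/29]
  4 → locker 2  [load 23/29]
  5 → locker 2  [load 28/29]
  10 → locker 3 (new)  [load 10/29]
  15 → locker 3  [load 25/29]
  15 → locker 4 (new)  [load 15/29]
  12 → locker 4  [load 27/29]
  4 → locker 3  [load 29/29]
  10 → locker 5 (new)  [load 10/29]
5 storage lockers opened.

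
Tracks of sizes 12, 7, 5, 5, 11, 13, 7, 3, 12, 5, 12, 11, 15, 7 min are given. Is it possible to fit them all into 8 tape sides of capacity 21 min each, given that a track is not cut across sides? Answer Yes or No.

A valid assignment using 7 tape sides:
  side 1: 15 + 5 = 20
  side 2: 13 + 7 = 20
  side 3: 12 + 7 = 19
  side 4: 12 + 7 = 19
  side 5: 12 + 5 + 3 = 20
  side 6: 11 + 5 = 16
  side 7: 11 = 11
That uses only 7 ≤ 8, so 8 tape sides are enough.

Yes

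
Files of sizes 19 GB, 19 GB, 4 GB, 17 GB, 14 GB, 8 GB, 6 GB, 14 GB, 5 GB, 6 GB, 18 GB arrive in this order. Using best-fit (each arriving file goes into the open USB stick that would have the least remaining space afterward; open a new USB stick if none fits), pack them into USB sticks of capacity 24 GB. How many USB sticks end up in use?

6

  19 → USB stick 1 (new)  [load 19/24]
  19 → USB stick 2 (new)  [load 19/24]
  4 → USB stick 1  [load 23/24]
  17 → USB stick 3 (new)  [load 17/24]
  14 → USB stick 4 (new)  [load 14/24]
  8 → USB stick 4  [load 22/24]
  6 → USB stick 3  [load 23/24]
  14 → USB stick 5 (new)  [load 14/24]
  5 → USB stick 2  [load 24/24]
  6 → USB stick 5  [load 20/24]
  18 → USB stick 6 (new)  [load 18/24]
6 USB sticks opened.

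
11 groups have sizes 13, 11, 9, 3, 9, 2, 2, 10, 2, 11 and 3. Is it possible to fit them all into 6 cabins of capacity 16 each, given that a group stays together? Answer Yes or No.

Yes

A valid assignment using 6 cabins:
  cabin 1: 13 + 3 = 16
  cabin 2: 11 + 3 + 2 = 16
  cabin 3: 11 + 2 + 2 = 15
  cabin 4: 10 = 10
  cabin 5: 9 = 9
  cabin 6: 9 = 9
Every load is within 16, so 6 cabins suffice.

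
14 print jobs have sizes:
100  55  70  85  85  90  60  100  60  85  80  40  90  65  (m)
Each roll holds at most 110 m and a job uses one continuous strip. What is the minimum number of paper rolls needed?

13

Total = 100 + 100 + 90 + 90 + 85 + 85 + 85 + 80 + 70 + 65 + 60 + 60 + 55 + 40 = 1065 m.
Lower bound: ⌈1065/110⌉ = 10 paper rolls.
Also, 12 print jobs each exceed 55 m, and no two of those can share a roll, so at least 12 paper rolls are needed.
A packing using 13 paper rolls:
  roll 1: 100 = 100
  roll 2: 100 = 100
  roll 3: 90 = 90
  roll 4: 90 = 90
  roll 5: 85 = 85
  roll 6: 85 = 85
  roll 7: 85 = 85
  roll 8: 80 = 80
  roll 9: 70 + 40 = 110
  roll 10: 65 = 65
  roll 11: 60 = 60
  roll 12: 60 = 60
  roll 13: 55 = 55
No arrangement into 12 paper rolls stays within capacity, so 13 is optimal.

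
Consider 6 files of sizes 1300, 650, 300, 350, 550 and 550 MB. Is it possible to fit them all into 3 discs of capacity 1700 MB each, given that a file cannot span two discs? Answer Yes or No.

Yes

A valid assignment using 3 discs:
  disc 1: 1300 + 350 = 1650
  disc 2: 650 + 550 + 300 = 1500
  disc 3: 550 = 550
Every load is within 1700 MB, so 3 discs suffice.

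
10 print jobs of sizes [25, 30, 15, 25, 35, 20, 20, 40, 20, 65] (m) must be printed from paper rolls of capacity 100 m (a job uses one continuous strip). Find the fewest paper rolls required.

Total = 65 + 40 + 35 + 30 + 25 + 25 + 20 + 20 + 20 + 15 = 295 m.
Lower bound: ⌈295/100⌉ = 3 paper rolls.
A packing using 3 paper rolls:
  roll 1: 65 + 35 = 100
  roll 2: 40 + 30 + 25 = 95
  roll 3: 25 + 20 + 20 + 20 + 15 = 100
This matches the lower bound, so 3 is optimal.

3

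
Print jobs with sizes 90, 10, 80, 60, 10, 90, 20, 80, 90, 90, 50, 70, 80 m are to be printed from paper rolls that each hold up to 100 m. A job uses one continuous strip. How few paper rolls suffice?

Total = 90 + 90 + 90 + 90 + 80 + 80 + 80 + 70 + 60 + 50 + 20 + 10 + 10 = 820 m.
Lower bound: ⌈820/100⌉ = 9 paper rolls.
A packing using 10 paper rolls:
  roll 1: 90 + 10 = 100
  roll 2: 90 + 10 = 100
  roll 3: 90 = 90
  roll 4: 90 = 90
  roll 5: 80 + 20 = 100
  roll 6: 80 = 80
  roll 7: 80 = 80
  roll 8: 70 = 70
  roll 9: 60 = 60
  roll 10: 50 = 50
No arrangement into 9 paper rolls stays within capacity, so 10 is optimal.

10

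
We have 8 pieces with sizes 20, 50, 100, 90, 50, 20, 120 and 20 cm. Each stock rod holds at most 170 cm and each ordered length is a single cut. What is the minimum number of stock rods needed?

3

Total = 120 + 100 + 90 + 50 + 50 + 20 + 20 + 20 = 470 cm.
Lower bound: ⌈470/170⌉ = 3 stock rods.
A packing using 3 stock rods:
  stock rod 1: 120 + 50 = 170
  stock rod 2: 100 + 50 + 20 = 170
  stock rod 3: 90 + 20 + 20 = 130
This matches the lower bound, so 3 is optimal.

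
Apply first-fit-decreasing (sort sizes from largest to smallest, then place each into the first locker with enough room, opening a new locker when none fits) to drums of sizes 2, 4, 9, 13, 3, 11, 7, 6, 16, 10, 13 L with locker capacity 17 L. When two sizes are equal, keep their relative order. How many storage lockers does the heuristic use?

Sorted descending: 16, 13, 13, 11, 10, 9, 7, 6, 4, 3, 2.
  16 → locker 1 (new)  [load 16/17]
  13 → locker 2 (new)  [load 13/17]
  13 → locker 3 (new)  [load 13/17]
  11 → locker 4 (new)  [load 11/17]
  10 → locker 5 (new)  [load 10/17]
  9 → locker 6 (new)  [load 9/17]
  7 → locker 5  [load 17/17]
  6 → locker 4  [load 17/17]
  4 → locker 2  [load 17/17]
  3 → locker 3  [load 16/17]
  2 → locker 6  [load 11/17]
6 storage lockers opened.

6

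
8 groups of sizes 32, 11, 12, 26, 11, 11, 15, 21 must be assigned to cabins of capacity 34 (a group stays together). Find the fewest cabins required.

5

Total = 32 + 26 + 21 + 15 + 12 + 11 + 11 + 11 = 139.
Lower bound: ⌈139/34⌉ = 5 cabins.
A packing using 5 cabins:
  cabin 1: 32 = 32
  cabin 2: 26 = 26
  cabin 3: 21 + 12 = 33
  cabin 4: 15 + 11 = 26
  cabin 5: 11 + 11 = 22
This matches the lower bound, so 5 is optimal.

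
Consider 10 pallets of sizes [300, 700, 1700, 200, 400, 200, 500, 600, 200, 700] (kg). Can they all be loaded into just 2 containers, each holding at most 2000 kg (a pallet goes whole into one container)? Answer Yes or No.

Total = 5500 kg; ⌈5500/2000⌉ = 3.
At least 3 containers are required, but only 2 are allowed.

No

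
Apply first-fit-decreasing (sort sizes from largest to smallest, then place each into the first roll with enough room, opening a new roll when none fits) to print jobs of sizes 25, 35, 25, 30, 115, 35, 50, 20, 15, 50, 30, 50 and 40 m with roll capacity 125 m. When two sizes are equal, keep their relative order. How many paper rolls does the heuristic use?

5

Sorted descending: 115, 50, 50, 50, 40, 35, 35, 30, 30, 25, 25, 20, 15.
  115 → roll 1 (new)  [load 115/125]
  50 → roll 2 (new)  [load 50/125]
  50 → roll 2  [load 100/125]
  50 → roll 3 (new)  [load 50/125]
  40 → roll 3  [load 90/125]
  35 → roll 3  [load 125/125]
  35 → roll 4 (new)  [load 35/125]
  30 → roll 4  [load 65/125]
  30 → roll 4  [load 95/125]
  25 → roll 2  [load 125/125]
  25 → roll 4  [load 120/125]
  20 → roll 5 (new)  [load 20/125]
  15 → roll 5  [load 35/125]
5 paper rolls opened.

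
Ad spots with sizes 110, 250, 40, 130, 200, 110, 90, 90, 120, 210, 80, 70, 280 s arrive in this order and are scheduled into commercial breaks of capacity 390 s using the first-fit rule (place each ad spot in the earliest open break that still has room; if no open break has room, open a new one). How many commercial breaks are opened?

5

  110 → break 1 (new)  [load 110/390]
  250 → break 1  [load 360/390]
  40 → break 2 (new)  [load 40/390]
  130 → break 2  [load 170/390]
  200 → break 2  [load 370/390]
  110 → break 3 (new)  [load 110/390]
  90 → break 3  [load 200/390]
  90 → break 3  [load 290/390]
  120 → break 4 (new)  [load 120/390]
  210 → break 4  [load 330/390]
  80 → break 3  [load 370/390]
  70 → break 5 (new)  [load 70/390]
  280 → break 5  [load 350/390]
5 commercial breaks opened.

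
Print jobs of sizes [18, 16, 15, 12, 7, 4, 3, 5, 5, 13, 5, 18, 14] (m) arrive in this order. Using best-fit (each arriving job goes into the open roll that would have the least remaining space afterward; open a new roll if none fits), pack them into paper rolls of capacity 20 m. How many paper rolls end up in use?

  18 → roll 1 (new)  [load 18/20]
  16 → roll 2 (new)  [load 16/20]
  15 → roll 3 (new)  [load 15/20]
  12 → roll 4 (new)  [load 12/20]
  7 → roll 4  [load 19/20]
  4 → roll 2  [load 20/20]
  3 → roll 3  [load 18/20]
  5 → roll 5 (new)  [load 5/20]
  5 → roll 5  [load 10/20]
  13 → roll 6 (new)  [load 13/20]
  5 → roll 6  [load 18/20]
  18 → roll 7 (new)  [load 18/20]
  14 → roll 8 (new)  [load 14/20]
8 paper rolls opened.

8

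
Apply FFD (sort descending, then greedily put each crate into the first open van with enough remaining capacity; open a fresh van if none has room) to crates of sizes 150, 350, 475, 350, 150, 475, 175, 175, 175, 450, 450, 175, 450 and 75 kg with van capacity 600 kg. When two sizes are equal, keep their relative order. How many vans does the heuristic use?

Sorted descending: 475, 475, 450, 450, 450, 350, 350, 175, 175, 175, 175, 150, 150, 75.
  475 → van 1 (new)  [load 475/600]
  475 → van 2 (new)  [load 475/600]
  450 → van 3 (new)  [load 450/600]
  450 → van 4 (new)  [load 450/600]
  450 → van 5 (new)  [load 450/600]
  350 → van 6 (new)  [load 350/600]
  350 → van 7 (new)  [load 350/600]
  175 → van 6  [load 525/600]
  175 → van 7  [load 525/600]
  175 → van 8 (new)  [load 175/600]
  175 → van 8  [load 350/600]
  150 → van 3  [load 600/600]
  150 → van 4  [load 600/600]
  75 → van 1  [load 550/600]
8 vans opened.

8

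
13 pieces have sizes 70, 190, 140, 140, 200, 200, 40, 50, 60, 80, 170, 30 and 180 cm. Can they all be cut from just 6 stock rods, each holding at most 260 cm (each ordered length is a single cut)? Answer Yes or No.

No

Total = 1550 cm; ⌈1550/260⌉ = 6.
7 pieces each exceed half the capacity and cannot share a stock rod, forcing at least 7 stock rods.
At least 7 stock rods are required, but only 6 are allowed.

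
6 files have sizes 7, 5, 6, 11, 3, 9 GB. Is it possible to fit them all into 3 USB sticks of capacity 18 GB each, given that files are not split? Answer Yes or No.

Yes

A valid assignment using 3 USB sticks:
  USB stick 1: 11 + 7 = 18
  USB stick 2: 9 + 6 + 3 = 18
  USB stick 3: 5 = 5
Every load is within 18 GB, so 3 USB sticks suffice.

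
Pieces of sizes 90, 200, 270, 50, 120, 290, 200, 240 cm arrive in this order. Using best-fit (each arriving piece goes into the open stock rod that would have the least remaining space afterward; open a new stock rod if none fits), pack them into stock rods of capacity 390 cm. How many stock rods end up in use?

5

  90 → stock rod 1 (new)  [load 90/390]
  200 → stock rod 1  [load 290/390]
  270 → stock rod 2 (new)  [load 270/390]
  50 → stock rod 1  [load 340/390]
  120 → stock rod 2  [load 390/390]
  290 → stock rod 3 (new)  [load 290/390]
  200 → stock rod 4 (new)  [load 200/390]
  240 → stock rod 5 (new)  [load 240/390]
5 stock rods opened.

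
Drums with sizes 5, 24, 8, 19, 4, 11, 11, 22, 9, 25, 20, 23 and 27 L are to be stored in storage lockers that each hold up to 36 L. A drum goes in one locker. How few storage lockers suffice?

Total = 27 + 25 + 24 + 23 + 22 + 20 + 19 + 11 + 11 + 9 + 8 + 5 + 4 = 208 L.
Lower bound: ⌈208/36⌉ = 6 storage lockers.
Also, 7 drums each exceed 18 L, and no two of those can share a locker, so at least 7 storage lockers are needed.
A packing using 7 storage lockers:
  locker 1: 27 + 9 = 36
  locker 2: 25 + 11 = 36
  locker 3: 24 + 11 = 35
  locker 4: 23 + 8 + 5 = 36
  locker 5: 22 + 4 = 26
  locker 6: 20 = 20
  locker 7: 19 = 19
This matches the lower bound, so 7 is optimal.

7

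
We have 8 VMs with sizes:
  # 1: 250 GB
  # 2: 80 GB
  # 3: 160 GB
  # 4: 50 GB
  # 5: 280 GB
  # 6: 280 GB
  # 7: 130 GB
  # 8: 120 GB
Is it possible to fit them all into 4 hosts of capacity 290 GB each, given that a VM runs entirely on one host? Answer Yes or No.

No

Total = 1350 GB; ⌈1350/290⌉ = 5.
At least 5 hosts are required, but only 4 are allowed.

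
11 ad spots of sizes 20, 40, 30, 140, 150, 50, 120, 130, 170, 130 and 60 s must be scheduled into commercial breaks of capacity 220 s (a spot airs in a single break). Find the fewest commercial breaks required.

6

Total = 170 + 150 + 140 + 130 + 130 + 120 + 60 + 50 + 40 + 30 + 20 = 1040 s.
Lower bound: ⌈1040/220⌉ = 5 commercial breaks.
Also, 6 ad spots each exceed 110 s, and no two of those can share a break, so at least 6 commercial breaks are needed.
A packing using 6 commercial breaks:
  break 1: 170 + 50 = 220
  break 2: 150 + 60 = 210
  break 3: 140 + 40 + 30 = 210
  break 4: 130 + 20 = 150
  break 5: 130 = 130
  break 6: 120 = 120
This matches the lower bound, so 6 is optimal.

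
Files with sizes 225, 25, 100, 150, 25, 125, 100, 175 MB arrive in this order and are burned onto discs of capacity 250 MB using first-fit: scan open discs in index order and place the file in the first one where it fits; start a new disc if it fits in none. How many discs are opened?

  225 → disc 1 (new)  [load 225/250]
  25 → disc 1  [load 250/250]
  100 → disc 2 (new)  [load 100/250]
  150 → disc 2  [load 250/250]
  25 → disc 3 (new)  [load 25/250]
  125 → disc 3  [load 150/250]
  100 → disc 3  [load 250/250]
  175 → disc 4 (new)  [load 175/250]
4 discs opened.

4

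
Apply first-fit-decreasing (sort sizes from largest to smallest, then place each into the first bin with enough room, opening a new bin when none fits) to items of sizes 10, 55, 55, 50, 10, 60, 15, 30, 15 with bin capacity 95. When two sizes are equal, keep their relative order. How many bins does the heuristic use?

4

Sorted descending: 60, 55, 55, 50, 30, 15, 15, 10, 10.
  60 → bin 1 (new)  [load 60/95]
  55 → bin 2 (new)  [load 55/95]
  55 → bin 3 (new)  [load 55/95]
  50 → bin 4 (new)  [load 50/95]
  30 → bin 1  [load 90/95]
  15 → bin 2  [load 70/95]
  15 → bin 2  [load 85/95]
  10 → bin 2  [load 95/95]
  10 → bin 3  [load 65/95]
4 bins opened.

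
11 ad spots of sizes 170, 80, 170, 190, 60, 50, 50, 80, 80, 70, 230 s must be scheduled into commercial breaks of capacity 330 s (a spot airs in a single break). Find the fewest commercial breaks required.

4

Total = 230 + 190 + 170 + 170 + 80 + 80 + 80 + 70 + 60 + 50 + 50 = 1230 s.
Lower bound: ⌈1230/330⌉ = 4 commercial breaks.
A packing using 4 commercial breaks:
  break 1: 230 + 80 = 310
  break 2: 190 + 80 + 60 = 330
  break 3: 170 + 80 + 70 = 320
  break 4: 170 + 50 + 50 = 270
This matches the lower bound, so 4 is optimal.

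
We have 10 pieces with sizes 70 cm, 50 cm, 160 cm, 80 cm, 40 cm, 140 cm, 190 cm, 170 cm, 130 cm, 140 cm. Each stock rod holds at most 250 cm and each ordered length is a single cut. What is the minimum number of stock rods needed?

Total = 190 + 170 + 160 + 140 + 140 + 130 + 80 + 70 + 50 + 40 = 1170 cm.
Lower bound: ⌈1170/250⌉ = 5 stock rods.
Also, 6 pieces each exceed 125 cm, and no two of those can share a stock rod, so at least 6 stock rods are needed.
A packing using 6 stock rods:
  stock rod 1: 190 + 50 = 240
  stock rod 2: 170 + 80 = 250
  stock rod 3: 160 + 70 = 230
  stock rod 4: 140 + 40 = 180
  stock rod 5: 140 = 140
  stock rod 6: 130 = 130
This matches the lower bound, so 6 is optimal.

6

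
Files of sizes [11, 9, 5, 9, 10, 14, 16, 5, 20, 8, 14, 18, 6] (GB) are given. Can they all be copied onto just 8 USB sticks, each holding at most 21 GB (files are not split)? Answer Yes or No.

A valid assignment using 8 USB sticks:
  USB stick 1: 20 = 20
  USB stick 2: 18 = 18
  USB stick 3: 16 + 5 = 21
  USB stick 4: 14 + 6 = 20
  USB stick 5: 14 + 5 = 19
  USB stick 6: 11 + 10 = 21
  USB stick 7: 9 + 9 = 18
  USB stick 8: 8 = 8
Every load is within 21 GB, so 8 USB sticks suffice.

Yes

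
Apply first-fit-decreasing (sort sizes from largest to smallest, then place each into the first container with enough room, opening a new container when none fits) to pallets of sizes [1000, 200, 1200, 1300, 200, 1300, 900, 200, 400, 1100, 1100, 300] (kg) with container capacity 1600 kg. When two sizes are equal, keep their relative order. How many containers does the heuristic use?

Sorted descending: 1300, 1300, 1200, 1100, 1100, 1000, 900, 400, 300, 200, 200, 200.
  1300 → container 1 (new)  [load 1300/1600]
  1300 → container 2 (new)  [load 1300/1600]
  1200 → container 3 (new)  [load 1200/1600]
  1100 → container 4 (new)  [load 1100/1600]
  1100 → container 5 (new)  [load 1100/1600]
  1000 → container 6 (new)  [load 1000/1600]
  900 → container 7 (new)  [load 900/1600]
  400 → container 3  [load 1600/1600]
  300 → container 1  [load 1600/1600]
  200 → container 2  [load 1500/1600]
  200 → container 4  [load 1300/1600]
  200 → container 4  [load 1500/1600]
7 containers opened.

7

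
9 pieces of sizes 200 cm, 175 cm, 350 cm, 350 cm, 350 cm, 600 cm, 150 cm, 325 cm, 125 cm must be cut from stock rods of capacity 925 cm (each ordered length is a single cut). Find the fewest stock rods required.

3

Total = 600 + 350 + 350 + 350 + 325 + 200 + 175 + 150 + 125 = 2625 cm.
Lower bound: ⌈2625/925⌉ = 3 stock rods.
A packing using 3 stock rods:
  stock rod 1: 600 + 325 = 925
  stock rod 2: 350 + 350 + 200 = 900
  stock rod 3: 350 + 175 + 150 + 125 = 800
This matches the lower bound, so 3 is optimal.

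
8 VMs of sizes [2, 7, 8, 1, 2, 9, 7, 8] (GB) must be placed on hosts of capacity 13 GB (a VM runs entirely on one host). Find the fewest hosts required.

5

Total = 9 + 8 + 8 + 7 + 7 + 2 + 2 + 1 = 44 GB.
Lower bound: ⌈44/13⌉ = 4 hosts.
Also, 5 VMs each exceed 13/2 GB, and no two of those can share a host, so at least 5 hosts are needed.
A packing using 5 hosts:
  host 1: 9 + 2 + 2 = 13
  host 2: 8 + 1 = 9
  host 3: 8 = 8
  host 4: 7 = 7
  host 5: 7 = 7
This matches the lower bound, so 5 is optimal.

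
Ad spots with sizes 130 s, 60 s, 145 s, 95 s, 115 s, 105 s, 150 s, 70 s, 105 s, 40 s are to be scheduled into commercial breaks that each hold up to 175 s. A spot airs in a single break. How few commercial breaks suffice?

7

Total = 150 + 145 + 130 + 115 + 105 + 105 + 95 + 70 + 60 + 40 = 1015 s.
Lower bound: ⌈1015/175⌉ = 6 commercial breaks.
Also, 7 ad spots each exceed 175/2 s, and no two of those can share a break, so at least 7 commercial breaks are needed.
A packing using 7 commercial breaks:
  break 1: 150 = 150
  break 2: 145 = 145
  break 3: 130 + 40 = 170
  break 4: 115 + 60 = 175
  break 5: 105 + 70 = 175
  break 6: 105 = 105
  break 7: 95 = 95
This matches the lower bound, so 7 is optimal.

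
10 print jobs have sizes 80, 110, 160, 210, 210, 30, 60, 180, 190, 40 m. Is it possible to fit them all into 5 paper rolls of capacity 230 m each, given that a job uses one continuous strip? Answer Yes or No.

Total = 1270 m; ⌈1270/230⌉ = 6.
At least 6 paper rolls are required, but only 5 are allowed.

No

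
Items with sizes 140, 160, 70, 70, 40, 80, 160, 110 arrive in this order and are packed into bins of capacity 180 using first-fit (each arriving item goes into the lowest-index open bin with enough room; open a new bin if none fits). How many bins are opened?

  140 → bin 1 (new)  [load 140/180]
  160 → bin 2 (new)  [load 160/180]
  70 → bin 3 (new)  [load 70/180]
  70 → bin 3  [load 140/180]
  40 → bin 1  [load 180/180]
  80 → bin 4 (new)  [load 80/180]
  160 → bin 5 (new)  [load 160/180]
  110 → bin 6 (new)  [load 110/180]
6 bins opened.

6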